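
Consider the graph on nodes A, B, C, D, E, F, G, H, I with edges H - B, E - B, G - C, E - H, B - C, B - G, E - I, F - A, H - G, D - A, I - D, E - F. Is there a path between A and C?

Yes

From A we can reach A, B, C, D, E, F, G, H, I, which includes C.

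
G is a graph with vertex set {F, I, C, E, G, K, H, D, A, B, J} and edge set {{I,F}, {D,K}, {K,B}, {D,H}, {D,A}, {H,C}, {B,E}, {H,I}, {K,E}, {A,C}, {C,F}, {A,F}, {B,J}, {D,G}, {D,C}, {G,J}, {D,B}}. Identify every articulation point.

D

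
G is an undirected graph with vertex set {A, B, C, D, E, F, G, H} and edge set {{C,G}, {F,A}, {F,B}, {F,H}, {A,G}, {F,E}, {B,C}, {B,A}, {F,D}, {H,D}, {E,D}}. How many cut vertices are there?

Removing F increases the component count from 1 to 2, so F is a cut vertex.
By contrast removing E leaves 1 component; it is not a cut vertex. No other vertex is a cut vertex either.

1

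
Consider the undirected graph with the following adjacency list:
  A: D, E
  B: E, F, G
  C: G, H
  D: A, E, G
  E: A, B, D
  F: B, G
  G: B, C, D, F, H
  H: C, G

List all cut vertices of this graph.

Removing G increases the component count from 1 to 2, so G is a cut vertex.
By contrast removing F leaves 1 component; it is not a cut vertex. No other vertex is a cut vertex either.

G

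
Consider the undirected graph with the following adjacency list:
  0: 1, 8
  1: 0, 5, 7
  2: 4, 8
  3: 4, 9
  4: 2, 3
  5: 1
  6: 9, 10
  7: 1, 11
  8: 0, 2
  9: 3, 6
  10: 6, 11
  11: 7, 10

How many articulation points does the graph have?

Removing 1 increases the component count from 1 to 2, so 1 is a cut vertex.
By contrast removing 10 leaves 1 component; it is not a cut vertex. No other vertex is a cut vertex either.

1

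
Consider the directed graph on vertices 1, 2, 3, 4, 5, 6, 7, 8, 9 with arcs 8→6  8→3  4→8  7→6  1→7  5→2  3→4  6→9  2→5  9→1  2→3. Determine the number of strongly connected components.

{1, 6, 7, 9} are all mutually reachable — one SCC of size 4.
{3, 4, 8} are all mutually reachable — one SCC of size 3.
{2, 5} are all mutually reachable — one SCC of size 2.
That gives 3 strongly connected components.

3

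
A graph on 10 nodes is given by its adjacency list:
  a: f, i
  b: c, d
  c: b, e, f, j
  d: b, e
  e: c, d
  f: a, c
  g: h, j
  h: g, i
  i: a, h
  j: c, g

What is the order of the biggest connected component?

Starting from a we can reach a, b, c, d, e, f, g, h, i, j. That is one component of size 10.
The largest has 10 vertices.

10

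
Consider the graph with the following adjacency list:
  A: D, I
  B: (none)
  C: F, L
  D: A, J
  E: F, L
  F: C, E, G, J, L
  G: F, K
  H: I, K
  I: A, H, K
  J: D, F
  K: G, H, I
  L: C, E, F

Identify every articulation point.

Removing F increases the component count from 2 to 3, so F is a cut vertex.
By contrast removing K leaves 2 components; it is not a cut vertex. No other vertex is a cut vertex either.

F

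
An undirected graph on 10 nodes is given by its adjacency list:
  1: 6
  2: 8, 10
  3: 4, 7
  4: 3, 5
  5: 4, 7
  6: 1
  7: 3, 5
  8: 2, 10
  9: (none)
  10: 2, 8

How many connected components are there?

4

9 is isolated — a component by itself.
Starting from 1 we can reach 1, 6. That is one component of size 2.
Starting from 2 we can reach 2, 8, 10. That is one component of size 3.
Starting from 3 we can reach 3, 4, 5, 7. That is one component of size 4.
Total: 4 components.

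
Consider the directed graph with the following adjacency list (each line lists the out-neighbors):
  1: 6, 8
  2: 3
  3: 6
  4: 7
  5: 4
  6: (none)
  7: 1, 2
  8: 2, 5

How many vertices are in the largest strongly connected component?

5

{1, 4, 5, 7, 8} are all mutually reachable — one SCC of size 5.
{3} is an SCC by itself.
{2} is an SCC by itself.
{6} is an SCC by itself.
The largest has 5 vertices.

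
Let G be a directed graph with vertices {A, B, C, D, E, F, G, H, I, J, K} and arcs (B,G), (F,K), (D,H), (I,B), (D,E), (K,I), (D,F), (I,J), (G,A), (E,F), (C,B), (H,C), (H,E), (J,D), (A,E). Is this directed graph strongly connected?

From F we can reach every vertex (A, B, C, D, E, F, G, H, I, J, K), and every vertex can reach F (A, B, C, D, E, F, G, H, I, J, K). So the whole graph is one strongly connected component.

Yes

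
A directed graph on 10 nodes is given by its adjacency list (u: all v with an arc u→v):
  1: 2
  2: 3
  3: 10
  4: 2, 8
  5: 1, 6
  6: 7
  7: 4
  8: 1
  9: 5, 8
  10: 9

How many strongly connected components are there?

1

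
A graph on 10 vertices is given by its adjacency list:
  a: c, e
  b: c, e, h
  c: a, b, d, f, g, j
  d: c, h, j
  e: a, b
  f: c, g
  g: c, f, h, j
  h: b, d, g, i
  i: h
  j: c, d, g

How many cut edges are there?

1

The edges on the cycle c-d-h-b-c are not bridges since each lies on that cycle.
But removing h-i disconnects h from i — this is a bridge.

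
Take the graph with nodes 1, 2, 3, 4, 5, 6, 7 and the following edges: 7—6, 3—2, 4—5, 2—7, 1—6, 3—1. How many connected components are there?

Starting from 4 we can reach 4, 5. That is one component of size 2.
Starting from 1 we can reach 1, 2, 3, 6, 7. That is one component of size 5.
Total: 2 components.

2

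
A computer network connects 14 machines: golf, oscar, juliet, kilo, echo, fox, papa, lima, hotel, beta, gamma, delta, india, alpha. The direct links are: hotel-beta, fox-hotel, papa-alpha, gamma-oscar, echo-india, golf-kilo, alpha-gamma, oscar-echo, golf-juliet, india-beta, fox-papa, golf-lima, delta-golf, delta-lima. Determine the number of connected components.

2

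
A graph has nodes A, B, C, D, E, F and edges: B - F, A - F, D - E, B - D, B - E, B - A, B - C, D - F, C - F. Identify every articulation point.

Removing D, for instance, still leaves 1 component. No single vertex removal increases the component count — the graph has no articulation points.

none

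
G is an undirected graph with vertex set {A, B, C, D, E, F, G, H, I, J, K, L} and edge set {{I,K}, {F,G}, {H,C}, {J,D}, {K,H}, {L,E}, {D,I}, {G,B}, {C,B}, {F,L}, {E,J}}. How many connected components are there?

2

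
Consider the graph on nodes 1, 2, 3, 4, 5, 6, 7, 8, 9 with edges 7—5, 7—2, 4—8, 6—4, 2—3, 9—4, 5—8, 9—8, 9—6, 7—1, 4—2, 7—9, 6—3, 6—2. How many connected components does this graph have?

Starting from 1 we can reach 1, 2, 3, 4, 5, 6, 7, 8, 9. That is one component of size 9.
Total: 1 component.

1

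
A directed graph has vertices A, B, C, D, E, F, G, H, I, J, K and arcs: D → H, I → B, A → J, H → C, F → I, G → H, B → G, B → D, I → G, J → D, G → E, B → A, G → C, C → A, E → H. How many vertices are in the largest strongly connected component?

{A, C, D, H, J} are all mutually reachable — one SCC of size 5.
{K} is an SCC by itself.
{B} is an SCC by itself.
{I} is an SCC by itself.
{E} is an SCC by itself.
(and 2 more singleton SCCs)
The largest has 5 vertices.

5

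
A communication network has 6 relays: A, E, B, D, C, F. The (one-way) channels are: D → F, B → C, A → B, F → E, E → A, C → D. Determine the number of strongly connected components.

1

{A, B, C, D, E, F} are all mutually reachable — one SCC of size 6.
That gives 1 strongly connected component.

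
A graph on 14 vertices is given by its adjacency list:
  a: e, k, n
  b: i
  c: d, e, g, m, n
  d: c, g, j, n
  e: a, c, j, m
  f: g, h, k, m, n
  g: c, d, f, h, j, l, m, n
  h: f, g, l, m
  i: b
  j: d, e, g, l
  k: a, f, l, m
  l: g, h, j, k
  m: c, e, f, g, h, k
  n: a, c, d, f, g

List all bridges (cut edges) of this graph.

b-i

The edges on the cycle k-a-e-c-d-j-l-k are not bridges since each lies on that cycle.
But removing b-i disconnects b from i — this is a bridge.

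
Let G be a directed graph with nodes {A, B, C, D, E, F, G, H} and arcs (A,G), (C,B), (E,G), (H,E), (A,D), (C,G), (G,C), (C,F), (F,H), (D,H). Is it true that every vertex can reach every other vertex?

There is no directed path from F to A, so the graph is not strongly connected.

No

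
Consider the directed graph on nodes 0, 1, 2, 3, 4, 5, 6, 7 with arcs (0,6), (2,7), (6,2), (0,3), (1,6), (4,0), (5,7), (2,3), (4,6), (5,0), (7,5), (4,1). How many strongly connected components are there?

4

{0, 2, 5, 6, 7} are all mutually reachable — one SCC of size 5.
{1} is an SCC by itself.
{4} is an SCC by itself.
{3} is an SCC by itself.
That gives 4 strongly connected components.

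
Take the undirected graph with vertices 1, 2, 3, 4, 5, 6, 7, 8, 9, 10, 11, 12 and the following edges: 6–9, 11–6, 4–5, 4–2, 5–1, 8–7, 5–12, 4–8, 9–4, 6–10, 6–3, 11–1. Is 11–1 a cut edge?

No

After removing 11–1, the path 11-6-9-4-5-1 still connects them, so the edge is not a bridge.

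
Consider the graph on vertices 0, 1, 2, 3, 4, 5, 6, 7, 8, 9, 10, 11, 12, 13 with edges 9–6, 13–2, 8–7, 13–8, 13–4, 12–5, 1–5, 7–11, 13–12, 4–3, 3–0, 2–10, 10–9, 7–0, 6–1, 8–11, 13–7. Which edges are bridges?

The edges on the cycle 13-4-3-0-7-13 are not bridges since each lies on that cycle.
Every edge lies on some cycle, so there are no bridges.

none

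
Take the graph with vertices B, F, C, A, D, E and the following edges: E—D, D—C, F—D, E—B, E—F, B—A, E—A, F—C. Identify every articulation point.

E

Removing E increases the component count from 1 to 2, so E is a cut vertex.
By contrast removing B leaves 1 component; it is not a cut vertex. No other vertex is a cut vertex either.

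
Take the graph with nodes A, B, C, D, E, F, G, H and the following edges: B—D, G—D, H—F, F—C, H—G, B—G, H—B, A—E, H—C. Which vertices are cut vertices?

H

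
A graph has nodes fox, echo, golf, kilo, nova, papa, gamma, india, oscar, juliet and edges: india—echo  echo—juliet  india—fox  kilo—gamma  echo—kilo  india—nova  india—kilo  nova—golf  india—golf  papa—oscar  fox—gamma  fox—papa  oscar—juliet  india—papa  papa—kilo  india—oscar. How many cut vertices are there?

Removing india increases the component count from 1 to 2, so india is a cut vertex.
By contrast removing oscar leaves 1 component; it is not a cut vertex. No other vertex is a cut vertex either.

1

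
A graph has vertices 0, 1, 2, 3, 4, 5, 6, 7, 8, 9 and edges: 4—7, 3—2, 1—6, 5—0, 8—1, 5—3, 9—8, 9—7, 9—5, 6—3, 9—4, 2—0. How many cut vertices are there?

1

Removing 9 increases the component count from 1 to 2, so 9 is a cut vertex.
By contrast removing 1 leaves 1 component; it is not a cut vertex. No other vertex is a cut vertex either.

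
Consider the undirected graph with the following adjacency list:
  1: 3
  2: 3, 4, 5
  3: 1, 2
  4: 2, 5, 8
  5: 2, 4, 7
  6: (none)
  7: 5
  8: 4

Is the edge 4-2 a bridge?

No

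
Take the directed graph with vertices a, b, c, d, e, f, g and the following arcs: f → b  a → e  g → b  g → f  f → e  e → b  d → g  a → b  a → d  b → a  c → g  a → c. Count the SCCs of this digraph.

{a, b, c, d, e, f, g} are all mutually reachable — one SCC of size 7.
That gives 1 strongly connected component.

1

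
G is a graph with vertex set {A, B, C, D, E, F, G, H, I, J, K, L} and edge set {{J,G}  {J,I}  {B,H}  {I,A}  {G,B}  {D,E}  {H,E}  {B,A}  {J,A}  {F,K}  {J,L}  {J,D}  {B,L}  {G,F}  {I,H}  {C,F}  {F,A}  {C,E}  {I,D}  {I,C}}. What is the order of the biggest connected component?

12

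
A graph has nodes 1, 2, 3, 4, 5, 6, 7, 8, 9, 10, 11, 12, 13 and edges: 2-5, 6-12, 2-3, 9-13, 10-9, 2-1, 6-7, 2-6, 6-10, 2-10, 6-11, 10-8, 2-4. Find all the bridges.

1-2, 10-8, 10-9, 11-6, 12-6, 13-9, 2-3, 2-4, 2-5, 6-7

The edges on the cycle 2-6-10-2 are not bridges since each lies on that cycle.
But removing 9-13 disconnects 9 from 13; removing 10-9 disconnects 10 from 9; removing 6-11 disconnects 6 from 11; removing 2-1 disconnects 2 from 1 — these are bridges.
In total 10 edges are bridges.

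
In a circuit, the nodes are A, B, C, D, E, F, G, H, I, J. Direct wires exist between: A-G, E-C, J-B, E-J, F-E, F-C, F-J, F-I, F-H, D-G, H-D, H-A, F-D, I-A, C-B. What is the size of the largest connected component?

Starting from A we can reach A, B, C, D, E, F, G, H, I, J. That is one component of size 10.
The largest has 10 vertices.

10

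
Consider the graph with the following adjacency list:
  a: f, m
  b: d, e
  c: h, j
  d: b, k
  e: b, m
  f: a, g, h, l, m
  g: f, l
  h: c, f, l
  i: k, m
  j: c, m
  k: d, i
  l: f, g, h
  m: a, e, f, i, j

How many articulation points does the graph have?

Removing m increases the component count from 1 to 2, so m is a cut vertex.
By contrast removing d leaves 1 component; it is not a cut vertex. No other vertex is a cut vertex either.

1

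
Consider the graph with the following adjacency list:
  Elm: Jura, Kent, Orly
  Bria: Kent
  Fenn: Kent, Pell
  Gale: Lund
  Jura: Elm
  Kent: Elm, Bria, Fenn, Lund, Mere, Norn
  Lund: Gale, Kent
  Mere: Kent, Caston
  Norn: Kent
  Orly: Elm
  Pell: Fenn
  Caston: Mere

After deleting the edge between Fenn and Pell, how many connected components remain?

Before removal there is 1 component.
Fenn-Pell is a bridge — removing it separates Fenn's side from Pell's side.
After removal: 2 components.

2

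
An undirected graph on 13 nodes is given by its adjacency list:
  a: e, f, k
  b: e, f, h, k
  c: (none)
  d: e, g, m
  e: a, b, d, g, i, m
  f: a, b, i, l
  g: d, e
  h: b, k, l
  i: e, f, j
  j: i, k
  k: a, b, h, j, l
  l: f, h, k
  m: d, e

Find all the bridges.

none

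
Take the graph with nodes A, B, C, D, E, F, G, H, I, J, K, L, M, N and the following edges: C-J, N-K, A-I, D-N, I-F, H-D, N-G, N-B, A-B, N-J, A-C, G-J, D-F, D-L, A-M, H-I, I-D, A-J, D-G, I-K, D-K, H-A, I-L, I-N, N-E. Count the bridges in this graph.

2

The edges on the cycle A-C-J-N-I-A are not bridges since each lies on that cycle.
But removing A-M disconnects A from M; removing N-E disconnects N from E — these are bridges.
That makes 2 bridges.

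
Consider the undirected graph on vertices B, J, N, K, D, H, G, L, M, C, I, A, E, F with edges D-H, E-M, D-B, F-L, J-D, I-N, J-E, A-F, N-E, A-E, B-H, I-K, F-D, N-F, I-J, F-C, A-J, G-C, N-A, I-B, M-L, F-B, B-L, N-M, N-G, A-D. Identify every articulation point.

I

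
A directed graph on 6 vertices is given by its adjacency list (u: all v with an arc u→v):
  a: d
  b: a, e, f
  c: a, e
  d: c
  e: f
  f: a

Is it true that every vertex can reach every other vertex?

No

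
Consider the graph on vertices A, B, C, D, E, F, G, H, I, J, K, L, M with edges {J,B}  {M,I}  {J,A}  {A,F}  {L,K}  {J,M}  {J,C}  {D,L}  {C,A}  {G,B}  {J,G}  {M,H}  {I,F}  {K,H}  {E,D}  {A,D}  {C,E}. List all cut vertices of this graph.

J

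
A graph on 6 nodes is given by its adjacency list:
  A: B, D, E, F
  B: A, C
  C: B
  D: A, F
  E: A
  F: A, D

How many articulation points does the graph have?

Removing A increases the component count from 1 to 3, so A is a cut vertex.
Removing B increases the component count from 1 to 2, so B is a cut vertex.
By contrast removing D leaves 1 component; it is not a cut vertex. No other vertex is a cut vertex either.

2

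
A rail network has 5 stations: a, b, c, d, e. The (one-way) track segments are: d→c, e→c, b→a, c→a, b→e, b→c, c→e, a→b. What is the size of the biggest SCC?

{a, b, c, e} are all mutually reachable — one SCC of size 4.
{d} is an SCC by itself.
The largest has 4 vertices.

4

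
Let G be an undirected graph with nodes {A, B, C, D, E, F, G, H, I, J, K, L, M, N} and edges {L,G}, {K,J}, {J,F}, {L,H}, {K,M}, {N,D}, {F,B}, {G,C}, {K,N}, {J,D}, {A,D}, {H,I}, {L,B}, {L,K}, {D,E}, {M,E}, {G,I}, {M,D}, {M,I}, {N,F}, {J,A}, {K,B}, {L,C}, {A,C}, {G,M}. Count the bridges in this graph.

0

The edges on the cycle L-K-J-A-D-M-G-L are not bridges since each lies on that cycle.
Every edge lies on some cycle, so there are no bridges.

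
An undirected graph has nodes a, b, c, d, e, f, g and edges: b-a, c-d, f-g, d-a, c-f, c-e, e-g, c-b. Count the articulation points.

Removing c increases the component count from 1 to 2, so c is a cut vertex.
By contrast removing f leaves 1 component; it is not a cut vertex. No other vertex is a cut vertex either.

1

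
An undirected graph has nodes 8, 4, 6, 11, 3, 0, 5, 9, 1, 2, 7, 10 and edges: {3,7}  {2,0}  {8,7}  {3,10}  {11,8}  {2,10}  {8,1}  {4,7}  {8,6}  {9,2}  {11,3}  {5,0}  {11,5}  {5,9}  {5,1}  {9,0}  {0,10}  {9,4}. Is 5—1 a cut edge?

After removing 5—1, the path 5-11-8-1 still connects them, so the edge is not a bridge.

No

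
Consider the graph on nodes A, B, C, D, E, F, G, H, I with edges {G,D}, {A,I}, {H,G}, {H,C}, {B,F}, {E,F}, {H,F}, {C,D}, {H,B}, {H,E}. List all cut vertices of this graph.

H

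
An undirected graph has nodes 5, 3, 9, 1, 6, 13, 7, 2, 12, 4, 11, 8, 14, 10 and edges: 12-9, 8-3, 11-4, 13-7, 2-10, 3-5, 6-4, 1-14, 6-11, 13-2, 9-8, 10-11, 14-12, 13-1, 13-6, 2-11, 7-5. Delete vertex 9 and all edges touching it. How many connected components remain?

1

With 9 gone, the remaining components are: {1, 2, 3, 4, 5, 6, 7, 8, 10, 11, 12, 13, 14}.
That is 1 component.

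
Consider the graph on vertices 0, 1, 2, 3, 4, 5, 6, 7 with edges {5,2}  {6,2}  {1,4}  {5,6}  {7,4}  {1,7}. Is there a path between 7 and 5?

No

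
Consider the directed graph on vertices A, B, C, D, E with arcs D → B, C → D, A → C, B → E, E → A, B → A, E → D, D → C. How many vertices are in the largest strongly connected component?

5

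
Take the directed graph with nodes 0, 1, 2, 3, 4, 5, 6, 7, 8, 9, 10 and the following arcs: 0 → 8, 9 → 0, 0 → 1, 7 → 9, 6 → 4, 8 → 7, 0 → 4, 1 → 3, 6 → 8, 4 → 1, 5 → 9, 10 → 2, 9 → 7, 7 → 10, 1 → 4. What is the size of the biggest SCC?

4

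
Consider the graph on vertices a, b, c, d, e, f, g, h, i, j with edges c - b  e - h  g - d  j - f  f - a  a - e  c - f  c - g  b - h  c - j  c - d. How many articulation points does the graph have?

Removing c increases the component count from 2 to 3, so c is a cut vertex.
By contrast removing b leaves 2 components; it is not a cut vertex. No other vertex is a cut vertex either.

1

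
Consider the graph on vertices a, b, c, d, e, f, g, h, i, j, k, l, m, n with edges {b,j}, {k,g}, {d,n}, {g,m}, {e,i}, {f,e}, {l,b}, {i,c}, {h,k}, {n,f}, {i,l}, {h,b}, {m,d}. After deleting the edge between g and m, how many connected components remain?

2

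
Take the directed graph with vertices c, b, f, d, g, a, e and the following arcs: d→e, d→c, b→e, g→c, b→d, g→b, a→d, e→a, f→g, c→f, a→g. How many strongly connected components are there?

1

{a, b, c, d, e, f, g} are all mutually reachable — one SCC of size 7.
That gives 1 strongly connected component.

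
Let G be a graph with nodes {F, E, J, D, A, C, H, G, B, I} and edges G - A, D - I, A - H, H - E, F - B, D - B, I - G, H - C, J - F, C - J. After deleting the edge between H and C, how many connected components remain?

H and C are still connected via H-A-G-I-D-B-F-J-C, so the component count stays at 1.

1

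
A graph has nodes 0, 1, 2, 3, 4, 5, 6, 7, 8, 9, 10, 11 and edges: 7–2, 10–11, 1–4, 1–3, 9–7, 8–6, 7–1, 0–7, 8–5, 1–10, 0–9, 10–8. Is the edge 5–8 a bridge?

Yes

Removing 5–8 leaves no path between 5 and 8: the component count goes from 1 to 2. So it is a bridge.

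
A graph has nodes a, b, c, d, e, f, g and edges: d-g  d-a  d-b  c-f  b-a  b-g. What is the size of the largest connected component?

4

e is isolated — a component by itself.
Starting from c we can reach c, f. That is one component of size 2.
Starting from a we can reach a, b, d, g. That is one component of size 4.
The largest has 4 vertices.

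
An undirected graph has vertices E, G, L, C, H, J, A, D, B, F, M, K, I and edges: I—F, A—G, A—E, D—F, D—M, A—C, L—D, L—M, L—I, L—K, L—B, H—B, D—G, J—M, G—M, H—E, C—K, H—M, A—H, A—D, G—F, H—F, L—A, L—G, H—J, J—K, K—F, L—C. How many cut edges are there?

The edges on the cycle A-H-J-K-F-D-A are not bridges since each lies on that cycle.
Every edge lies on some cycle, so there are no bridges.

0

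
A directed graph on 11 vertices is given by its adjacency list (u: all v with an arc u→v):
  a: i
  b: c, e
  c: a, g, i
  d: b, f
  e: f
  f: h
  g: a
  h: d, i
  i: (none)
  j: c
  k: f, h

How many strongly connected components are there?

{b, d, e, f, h} are all mutually reachable — one SCC of size 5.
{c} is an SCC by itself.
{k} is an SCC by itself.
{i} is an SCC by itself.
{a} is an SCC by itself.
(and 2 more singleton SCCs)
That gives 7 strongly connected components.

7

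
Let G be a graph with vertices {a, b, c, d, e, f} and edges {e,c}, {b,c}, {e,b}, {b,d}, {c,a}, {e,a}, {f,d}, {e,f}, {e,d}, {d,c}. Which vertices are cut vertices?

Removing e, for instance, still leaves 1 component. No single vertex removal increases the component count — the graph has no articulation points.

none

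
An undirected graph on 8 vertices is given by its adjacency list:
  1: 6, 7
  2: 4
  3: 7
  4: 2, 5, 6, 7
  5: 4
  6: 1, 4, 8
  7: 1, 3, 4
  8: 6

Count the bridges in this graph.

The edges on the cycle 7-4-6-1-7 are not bridges since each lies on that cycle.
But removing 4-2 disconnects 4 from 2; removing 4-5 disconnects 4 from 5; removing 7-3 disconnects 7 from 3; removing 6-8 disconnects 6 from 8 — these are bridges.
That makes 4 bridges.

4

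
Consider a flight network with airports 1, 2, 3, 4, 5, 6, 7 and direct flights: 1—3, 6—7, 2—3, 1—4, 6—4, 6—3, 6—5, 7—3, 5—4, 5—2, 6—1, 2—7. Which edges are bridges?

none

The edges on the cycle 6-1-3-6 are not bridges since each lies on that cycle.
Every edge lies on some cycle, so there are no bridges.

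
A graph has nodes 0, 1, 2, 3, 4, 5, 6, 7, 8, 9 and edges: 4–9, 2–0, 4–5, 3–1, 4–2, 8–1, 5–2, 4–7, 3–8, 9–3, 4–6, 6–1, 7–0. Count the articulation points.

Removing 4 increases the component count from 1 to 2, so 4 is a cut vertex.
By contrast removing 5 leaves 1 component; it is not a cut vertex. No other vertex is a cut vertex either.

1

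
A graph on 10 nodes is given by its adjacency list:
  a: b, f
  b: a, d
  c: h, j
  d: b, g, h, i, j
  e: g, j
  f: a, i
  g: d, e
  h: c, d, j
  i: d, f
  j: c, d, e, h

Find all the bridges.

The edges on the cycle d-i-f-a-b-d are not bridges since each lies on that cycle.
Every edge lies on some cycle, so there are no bridges.

none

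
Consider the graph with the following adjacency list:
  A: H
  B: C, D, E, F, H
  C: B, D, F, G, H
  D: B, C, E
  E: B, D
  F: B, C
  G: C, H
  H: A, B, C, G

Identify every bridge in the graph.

The edges on the cycle B-H-G-C-B are not bridges since each lies on that cycle.
But removing H-A disconnects H from A — this is a bridge.

A-H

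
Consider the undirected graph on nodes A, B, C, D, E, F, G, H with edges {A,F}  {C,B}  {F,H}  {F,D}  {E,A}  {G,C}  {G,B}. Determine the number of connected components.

2

Starting from B we can reach B, C, G. That is one component of size 3.
Starting from A we can reach A, D, E, F, H. That is one component of size 5.
Total: 2 components.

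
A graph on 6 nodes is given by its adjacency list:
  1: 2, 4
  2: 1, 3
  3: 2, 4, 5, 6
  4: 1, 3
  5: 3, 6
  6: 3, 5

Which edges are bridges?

The edges on the cycle 3-4-1-2-3 are not bridges since each lies on that cycle.
Every edge lies on some cycle, so there are no bridges.

none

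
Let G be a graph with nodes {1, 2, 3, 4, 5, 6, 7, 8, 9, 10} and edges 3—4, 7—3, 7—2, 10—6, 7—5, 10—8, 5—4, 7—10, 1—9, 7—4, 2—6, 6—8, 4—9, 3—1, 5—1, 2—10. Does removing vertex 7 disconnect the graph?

Yes

Deleting 7 raises the number of components from 1 to 2, so 7 is a cut vertex.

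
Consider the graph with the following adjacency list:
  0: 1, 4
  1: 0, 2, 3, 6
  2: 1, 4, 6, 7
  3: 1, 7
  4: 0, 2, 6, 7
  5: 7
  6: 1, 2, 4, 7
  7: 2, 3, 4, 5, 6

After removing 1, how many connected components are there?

1

With 1 gone, the remaining components are: {0, 2, 3, 4, 5, 6, 7}.
That is 1 component.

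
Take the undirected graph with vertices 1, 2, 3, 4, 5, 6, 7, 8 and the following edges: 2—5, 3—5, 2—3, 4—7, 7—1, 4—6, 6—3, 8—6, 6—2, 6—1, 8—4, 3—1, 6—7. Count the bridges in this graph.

0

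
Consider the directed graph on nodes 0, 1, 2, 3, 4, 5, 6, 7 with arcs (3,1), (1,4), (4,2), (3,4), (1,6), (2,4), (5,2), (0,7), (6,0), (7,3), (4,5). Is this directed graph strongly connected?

No

There is no directed path from 4 to 1, so the graph is not strongly connected.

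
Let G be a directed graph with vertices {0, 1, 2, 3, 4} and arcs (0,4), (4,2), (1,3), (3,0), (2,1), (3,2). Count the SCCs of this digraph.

{0, 1, 2, 3, 4} are all mutually reachable — one SCC of size 5.
That gives 1 strongly connected component.

1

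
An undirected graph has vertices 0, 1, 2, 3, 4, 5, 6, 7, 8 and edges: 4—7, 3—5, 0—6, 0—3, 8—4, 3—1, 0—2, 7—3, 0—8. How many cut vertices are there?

2

Removing 0 increases the component count from 1 to 3, so 0 is a cut vertex.
Removing 3 increases the component count from 1 to 3, so 3 is a cut vertex.
By contrast removing 4 leaves 1 component; it is not a cut vertex. No other vertex is a cut vertex either.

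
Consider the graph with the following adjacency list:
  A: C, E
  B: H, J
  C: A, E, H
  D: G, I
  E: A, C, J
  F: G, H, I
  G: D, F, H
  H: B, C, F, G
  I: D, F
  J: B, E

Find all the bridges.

none

The edges on the cycle H-G-D-I-F-H are not bridges since each lies on that cycle.
Every edge lies on some cycle, so there are no bridges.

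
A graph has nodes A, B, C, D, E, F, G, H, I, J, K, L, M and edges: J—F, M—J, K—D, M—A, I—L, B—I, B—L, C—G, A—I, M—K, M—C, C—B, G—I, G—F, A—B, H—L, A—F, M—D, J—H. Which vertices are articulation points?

Removing M increases the component count from 2 to 3, so M is a cut vertex.
By contrast removing L leaves 2 components; it is not a cut vertex. No other vertex is a cut vertex either.

M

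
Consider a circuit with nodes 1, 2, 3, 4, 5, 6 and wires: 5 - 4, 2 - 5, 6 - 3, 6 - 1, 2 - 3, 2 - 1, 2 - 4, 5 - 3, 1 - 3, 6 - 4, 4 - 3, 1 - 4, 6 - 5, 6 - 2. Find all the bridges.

none

The edges on the cycle 2-5-3-4-1-2 are not bridges since each lies on that cycle.
Every edge lies on some cycle, so there are no bridges.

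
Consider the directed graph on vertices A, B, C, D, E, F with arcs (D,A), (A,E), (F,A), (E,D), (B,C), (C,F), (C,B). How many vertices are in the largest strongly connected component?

{A, D, E} are all mutually reachable — one SCC of size 3.
{B, C} are all mutually reachable — one SCC of size 2.
{F} is an SCC by itself.
The largest has 3 vertices.

3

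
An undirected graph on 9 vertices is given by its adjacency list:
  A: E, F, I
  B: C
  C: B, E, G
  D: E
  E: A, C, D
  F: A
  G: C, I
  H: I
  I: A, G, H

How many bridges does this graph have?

4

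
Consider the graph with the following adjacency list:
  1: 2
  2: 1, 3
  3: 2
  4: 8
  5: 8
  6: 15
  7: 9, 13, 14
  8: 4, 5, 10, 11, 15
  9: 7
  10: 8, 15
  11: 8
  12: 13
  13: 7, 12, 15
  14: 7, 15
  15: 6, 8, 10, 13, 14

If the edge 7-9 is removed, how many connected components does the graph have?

Before removal there are 2 components.
7-9 is a bridge — removing it separates 7's side from 9's side.
After removal: 3 components.

3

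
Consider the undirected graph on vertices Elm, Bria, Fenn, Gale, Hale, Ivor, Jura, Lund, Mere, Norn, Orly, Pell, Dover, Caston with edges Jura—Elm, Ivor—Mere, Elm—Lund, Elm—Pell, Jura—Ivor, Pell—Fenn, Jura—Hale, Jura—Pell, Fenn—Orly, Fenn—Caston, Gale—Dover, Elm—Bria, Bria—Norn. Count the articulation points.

6

Removing Elm increases the component count from 2 to 4, so Elm is a cut vertex.
Removing Bria increases the component count from 2 to 3, so Bria is a cut vertex.
Removing Fenn increases the component count from 2 to 4, so Fenn is a cut vertex.
Likewise Ivor, Jura, Pell are cut vertices.
By contrast removing Orly leaves 2 components; it is not a cut vertex. No other vertex is a cut vertex either.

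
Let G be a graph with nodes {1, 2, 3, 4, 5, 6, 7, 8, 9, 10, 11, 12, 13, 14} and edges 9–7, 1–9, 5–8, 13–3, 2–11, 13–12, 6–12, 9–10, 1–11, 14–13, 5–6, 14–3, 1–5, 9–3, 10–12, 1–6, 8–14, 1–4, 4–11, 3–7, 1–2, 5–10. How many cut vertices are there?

1

Removing 1 increases the component count from 1 to 2, so 1 is a cut vertex.
By contrast removing 13 leaves 1 component; it is not a cut vertex. No other vertex is a cut vertex either.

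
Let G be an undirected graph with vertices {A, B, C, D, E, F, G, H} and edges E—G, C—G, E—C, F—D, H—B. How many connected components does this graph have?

4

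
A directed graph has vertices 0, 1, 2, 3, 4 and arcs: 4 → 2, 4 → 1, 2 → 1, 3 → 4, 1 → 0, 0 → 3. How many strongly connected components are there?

1

{0, 1, 2, 3, 4} are all mutually reachable — one SCC of size 5.
That gives 1 strongly connected component.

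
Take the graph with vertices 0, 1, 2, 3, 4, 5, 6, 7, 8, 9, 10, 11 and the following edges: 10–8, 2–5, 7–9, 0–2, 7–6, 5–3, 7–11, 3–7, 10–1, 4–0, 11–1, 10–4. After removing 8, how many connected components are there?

1

With 8 gone, the remaining components are: {0, 1, 2, 3, 4, 5, 6, 7, 9, 10, 11}.
That is 1 component.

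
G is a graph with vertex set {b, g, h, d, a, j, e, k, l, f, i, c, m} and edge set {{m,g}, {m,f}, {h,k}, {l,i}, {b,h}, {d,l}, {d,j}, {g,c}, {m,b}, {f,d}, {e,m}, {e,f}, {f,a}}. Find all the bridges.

a-f, b-h, b-m, c-g, d-f, d-j, d-l, g-m, h-k, i-l

The edges on the cycle e-m-f-e are not bridges since each lies on that cycle.
But removing f–a disconnects f from a; removing g–c disconnects g from c; removing f–d disconnects f from d; removing m–b disconnects m from b — these are bridges.
In total 10 edges are bridges.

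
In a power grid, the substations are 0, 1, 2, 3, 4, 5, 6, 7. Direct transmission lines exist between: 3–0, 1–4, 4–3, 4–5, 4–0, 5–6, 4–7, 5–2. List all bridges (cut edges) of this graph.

The edges on the cycle 4-3-0-4 are not bridges since each lies on that cycle.
But removing 5–4 disconnects 5 from 4; removing 5–6 disconnects 5 from 6; removing 4–7 disconnects 4 from 7; removing 5–2 disconnects 5 from 2 — these are bridges.
In total 5 edges are bridges.

1-4, 2-5, 4-5, 4-7, 5-6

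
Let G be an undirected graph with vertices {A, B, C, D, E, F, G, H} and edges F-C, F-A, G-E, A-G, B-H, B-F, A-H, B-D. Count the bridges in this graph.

The edges on the cycle B-F-A-H-B are not bridges since each lies on that cycle.
But removing A-G disconnects A from G; removing G-E disconnects G from E; removing F-C disconnects F from C; removing B-D disconnects B from D — these are bridges.
That makes 4 bridges.

4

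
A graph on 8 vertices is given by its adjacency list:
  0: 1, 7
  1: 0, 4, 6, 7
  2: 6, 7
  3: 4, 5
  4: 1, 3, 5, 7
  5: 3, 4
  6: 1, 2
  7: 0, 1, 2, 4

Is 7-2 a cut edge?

No

After removing 7-2, the path 7-1-6-2 still connects them, so the edge is not a bridge.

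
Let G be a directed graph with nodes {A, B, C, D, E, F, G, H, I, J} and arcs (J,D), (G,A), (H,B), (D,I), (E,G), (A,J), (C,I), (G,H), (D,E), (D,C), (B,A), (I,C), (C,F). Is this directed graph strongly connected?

No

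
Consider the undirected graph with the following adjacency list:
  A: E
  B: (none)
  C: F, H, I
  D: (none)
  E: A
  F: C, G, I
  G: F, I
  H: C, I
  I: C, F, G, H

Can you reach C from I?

Yes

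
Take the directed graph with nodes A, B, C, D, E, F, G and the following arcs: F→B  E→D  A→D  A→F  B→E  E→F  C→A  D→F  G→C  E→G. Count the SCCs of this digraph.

{A, B, C, D, E, F, G} are all mutually reachable — one SCC of size 7.
That gives 1 strongly connected component.

1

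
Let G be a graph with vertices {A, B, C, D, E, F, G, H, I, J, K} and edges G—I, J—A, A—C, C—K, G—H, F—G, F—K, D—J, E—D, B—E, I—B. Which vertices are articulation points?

Removing G increases the component count from 1 to 2, so G is a cut vertex.
By contrast removing I leaves 1 component; it is not a cut vertex. No other vertex is a cut vertex either.

G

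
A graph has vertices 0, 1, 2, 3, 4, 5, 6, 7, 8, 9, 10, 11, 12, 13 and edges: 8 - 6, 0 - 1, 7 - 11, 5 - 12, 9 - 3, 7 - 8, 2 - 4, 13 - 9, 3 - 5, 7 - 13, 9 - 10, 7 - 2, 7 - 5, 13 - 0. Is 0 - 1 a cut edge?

Removing 0 - 1 leaves no path between 0 and 1: the component count goes from 1 to 2. So it is a bridge.

Yes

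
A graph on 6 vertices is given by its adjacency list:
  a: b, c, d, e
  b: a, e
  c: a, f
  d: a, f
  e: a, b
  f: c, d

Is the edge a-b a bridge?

No

After removing a-b, the path a-e-b still connects them, so the edge is not a bridge.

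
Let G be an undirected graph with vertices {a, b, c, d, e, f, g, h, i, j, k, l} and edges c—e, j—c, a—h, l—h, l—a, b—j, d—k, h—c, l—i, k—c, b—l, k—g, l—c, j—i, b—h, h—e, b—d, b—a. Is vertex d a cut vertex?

Deleting d leaves 2 components (was 2), so d is not a cut vertex.

No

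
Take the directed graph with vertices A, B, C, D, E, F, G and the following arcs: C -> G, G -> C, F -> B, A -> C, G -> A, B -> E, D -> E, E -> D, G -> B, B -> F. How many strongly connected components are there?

{A, C, G} are all mutually reachable — one SCC of size 3.
{D, E} are all mutually reachable — one SCC of size 2.
{B, F} are all mutually reachable — one SCC of size 2.
That gives 3 strongly connected components.

3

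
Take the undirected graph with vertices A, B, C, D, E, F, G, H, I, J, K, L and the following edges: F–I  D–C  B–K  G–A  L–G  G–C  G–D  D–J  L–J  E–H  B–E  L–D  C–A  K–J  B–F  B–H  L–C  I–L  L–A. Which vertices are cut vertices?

B

Removing B increases the component count from 1 to 2, so B is a cut vertex.
By contrast removing I leaves 1 component; it is not a cut vertex. No other vertex is a cut vertex either.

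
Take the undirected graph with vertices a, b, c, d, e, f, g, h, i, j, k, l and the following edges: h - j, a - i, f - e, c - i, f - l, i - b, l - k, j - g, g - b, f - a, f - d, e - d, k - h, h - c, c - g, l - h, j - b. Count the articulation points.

1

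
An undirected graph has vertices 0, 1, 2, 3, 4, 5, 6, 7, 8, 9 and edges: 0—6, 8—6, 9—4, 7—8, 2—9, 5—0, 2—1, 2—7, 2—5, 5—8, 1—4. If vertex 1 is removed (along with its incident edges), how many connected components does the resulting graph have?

2

With 1 gone, the remaining components are: {3}; {0, 2, 4, 5, 6, 7, 8, 9}.
That is 2 components.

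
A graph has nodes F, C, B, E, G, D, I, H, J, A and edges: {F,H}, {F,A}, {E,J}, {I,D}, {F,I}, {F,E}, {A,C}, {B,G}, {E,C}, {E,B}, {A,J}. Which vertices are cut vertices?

B, E, F, I

Removing B increases the component count from 1 to 2, so B is a cut vertex.
Removing E increases the component count from 1 to 2, so E is a cut vertex.
Removing F increases the component count from 1 to 3, so F is a cut vertex.
Likewise I is a cut vertex.
By contrast removing D leaves 1 component; it is not a cut vertex. No other vertex is a cut vertex either.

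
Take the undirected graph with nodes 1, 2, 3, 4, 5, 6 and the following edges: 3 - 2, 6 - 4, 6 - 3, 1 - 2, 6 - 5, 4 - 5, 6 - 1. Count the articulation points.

Removing 6 increases the component count from 1 to 2, so 6 is a cut vertex.
By contrast removing 2 leaves 1 component; it is not a cut vertex. No other vertex is a cut vertex either.

1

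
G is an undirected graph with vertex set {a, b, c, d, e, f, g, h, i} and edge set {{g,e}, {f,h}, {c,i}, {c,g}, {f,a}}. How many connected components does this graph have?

b is isolated — a component by itself.
d is isolated — a component by itself.
Starting from a we can reach a, f, h. That is one component of size 3.
Starting from c we can reach c, e, g, i. That is one component of size 4.
Total: 4 components.

4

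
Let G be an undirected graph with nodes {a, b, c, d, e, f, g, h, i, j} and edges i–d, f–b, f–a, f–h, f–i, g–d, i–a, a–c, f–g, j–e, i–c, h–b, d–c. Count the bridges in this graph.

The edges on the cycle f-h-b-f are not bridges since each lies on that cycle.
But removing j–e disconnects j from e — this is a bridge.

1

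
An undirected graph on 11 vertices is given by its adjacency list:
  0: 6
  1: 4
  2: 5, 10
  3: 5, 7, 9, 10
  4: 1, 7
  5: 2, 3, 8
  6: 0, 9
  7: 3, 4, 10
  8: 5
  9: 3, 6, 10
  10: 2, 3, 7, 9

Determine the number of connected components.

Starting from 0 we can reach 0, 1, 2, 3, 4, 5, 6, 7, 8, 9, 10. That is one component of size 11.
Total: 1 component.

1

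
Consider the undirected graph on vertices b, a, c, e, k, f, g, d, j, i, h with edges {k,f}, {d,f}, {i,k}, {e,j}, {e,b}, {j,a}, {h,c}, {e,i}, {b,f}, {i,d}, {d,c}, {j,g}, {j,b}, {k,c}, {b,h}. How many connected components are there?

1

Starting from a we can reach a, b, c, d, e, f, g, h, i, j, k. That is one component of size 11.
Total: 1 component.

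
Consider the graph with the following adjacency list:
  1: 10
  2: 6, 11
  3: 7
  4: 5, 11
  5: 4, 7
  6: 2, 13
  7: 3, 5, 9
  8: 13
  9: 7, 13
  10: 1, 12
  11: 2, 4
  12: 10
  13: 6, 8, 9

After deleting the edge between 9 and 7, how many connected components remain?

9 and 7 are still connected via 9-13-6-2-11-4-5-7, so the component count stays at 2.

2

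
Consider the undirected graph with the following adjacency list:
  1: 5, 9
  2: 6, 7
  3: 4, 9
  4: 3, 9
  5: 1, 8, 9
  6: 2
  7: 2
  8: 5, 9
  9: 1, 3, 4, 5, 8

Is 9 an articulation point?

Yes

Deleting 9 raises the number of components from 2 to 3, so 9 is a cut vertex.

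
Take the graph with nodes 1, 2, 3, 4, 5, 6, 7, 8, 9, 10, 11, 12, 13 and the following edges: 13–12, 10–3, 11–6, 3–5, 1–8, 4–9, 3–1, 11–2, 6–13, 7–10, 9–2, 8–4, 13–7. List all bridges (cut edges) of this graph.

The edges on the cycle 11-6-13-7-10-3-1-8-4-9-2-11 are not bridges since each lies on that cycle.
But removing 5–3 disconnects 5 from 3; removing 13–12 disconnects 13 from 12 — these are bridges.

12-13, 3-5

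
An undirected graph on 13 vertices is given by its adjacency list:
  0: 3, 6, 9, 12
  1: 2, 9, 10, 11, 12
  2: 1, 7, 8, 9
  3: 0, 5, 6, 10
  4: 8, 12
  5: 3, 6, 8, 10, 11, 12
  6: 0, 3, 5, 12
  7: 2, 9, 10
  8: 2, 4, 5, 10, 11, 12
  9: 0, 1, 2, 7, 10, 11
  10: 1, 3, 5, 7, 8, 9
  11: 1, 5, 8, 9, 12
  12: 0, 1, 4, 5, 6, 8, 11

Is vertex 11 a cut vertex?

No

Deleting 11 leaves 1 component (was 1) (its neighbors 1, 5, 8, 9, 12 remain connected to each other), so 11 is not a cut vertex.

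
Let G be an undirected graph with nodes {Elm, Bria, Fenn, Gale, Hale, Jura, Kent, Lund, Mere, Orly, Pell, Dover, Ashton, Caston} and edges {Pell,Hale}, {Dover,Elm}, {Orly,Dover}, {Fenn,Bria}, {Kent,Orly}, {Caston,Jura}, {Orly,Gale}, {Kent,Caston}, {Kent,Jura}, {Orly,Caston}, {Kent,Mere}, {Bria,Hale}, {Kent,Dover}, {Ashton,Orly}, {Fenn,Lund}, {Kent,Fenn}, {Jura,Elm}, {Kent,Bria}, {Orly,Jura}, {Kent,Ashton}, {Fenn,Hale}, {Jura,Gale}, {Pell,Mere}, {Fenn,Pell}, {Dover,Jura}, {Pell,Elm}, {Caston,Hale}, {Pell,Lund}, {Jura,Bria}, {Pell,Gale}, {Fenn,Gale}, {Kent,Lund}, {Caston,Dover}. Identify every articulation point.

Removing Bria, for instance, still leaves 1 component. No single vertex removal increases the component count — the graph has no articulation points.

none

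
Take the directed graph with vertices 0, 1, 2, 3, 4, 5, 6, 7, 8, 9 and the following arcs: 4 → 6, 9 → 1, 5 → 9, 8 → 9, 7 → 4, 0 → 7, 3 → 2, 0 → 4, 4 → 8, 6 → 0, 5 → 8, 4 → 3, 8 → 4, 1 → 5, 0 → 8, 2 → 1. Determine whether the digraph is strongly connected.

Yes

From 0 we can reach every vertex (0, 1, 2, 3, 4, 5, 6, 7, 8, 9), and every vertex can reach 0 (0, 1, 2, 3, 4, 5, 6, 7, 8, 9). So the whole graph is one strongly connected component.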